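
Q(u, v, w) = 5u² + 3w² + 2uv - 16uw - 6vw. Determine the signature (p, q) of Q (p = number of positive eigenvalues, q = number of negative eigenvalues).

(1, 1)

The associated matrix is A = [[5, 1, -8], [1, 0, -3], [-8, -3, 3]].
Applying the same elementary operations to the rows and columns of A produces a congruent diagonal matrix with entries 5, -1/5, 0.
That gives 1 positive, 1 negative, 1 zero pivots.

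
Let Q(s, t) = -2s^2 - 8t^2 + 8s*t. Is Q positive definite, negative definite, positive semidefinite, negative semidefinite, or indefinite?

negative semidefinite

The symmetric matrix of Q is [[-2, 4], [4, -8]].
For the 2×2 matrix [[-2, 4], [4, -8]]: det = -2·-8 − (4)² = 0, trace = -10.
det = 0 so one eigenvalue is zero; the form is semidefinite with the sign of the trace.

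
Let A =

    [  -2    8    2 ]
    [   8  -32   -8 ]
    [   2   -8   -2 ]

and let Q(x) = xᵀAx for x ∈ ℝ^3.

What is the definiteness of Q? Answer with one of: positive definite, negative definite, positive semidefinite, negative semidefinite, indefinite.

negative semidefinite

Row-reducing A symmetrically gives the diagonal entries -2, 0, 0.
That gives 1 negative, 2 zero pivots.
Hence Q is negative semidefinite.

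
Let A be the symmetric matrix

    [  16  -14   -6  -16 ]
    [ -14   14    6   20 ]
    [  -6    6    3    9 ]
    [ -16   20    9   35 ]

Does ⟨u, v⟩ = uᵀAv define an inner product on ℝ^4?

Congruent diagonalization of A (simultaneous row and column reduction) yields pivots 16, 7/4, 3/7, -2.
So there are 3 positive, 1 negative pivots.
Hence Q is indefinite.
⟨·,·⟩ is an inner product exactly when A is positive definite.

no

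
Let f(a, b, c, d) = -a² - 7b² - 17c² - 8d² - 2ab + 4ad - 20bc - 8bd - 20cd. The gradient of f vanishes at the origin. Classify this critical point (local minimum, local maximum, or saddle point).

The Hessian at the origin is H = [[-2, -2, 0, 4], [-2, -14, -20, -8], [0, -20, -34, -20], [4, -8, -20, -16]].
Applying the same elementary operations to the rows and columns of H produces a congruent diagonal matrix with entries -2, -12, -2/3, 4.
Counting signs: 1 positive, 3 negative.
H is indefinite, so the origin is a saddle point.

saddle point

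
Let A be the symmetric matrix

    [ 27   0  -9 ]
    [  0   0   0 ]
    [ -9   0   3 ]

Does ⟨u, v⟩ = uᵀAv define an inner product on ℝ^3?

no

Applying the same elementary operations to the rows and columns of A produces a congruent diagonal matrix with entries 27, 0, 0.
That gives 1 positive, 2 zero pivots.
Hence Q is positive semidefinite.
⟨·,·⟩ is an inner product exactly when A is positive definite.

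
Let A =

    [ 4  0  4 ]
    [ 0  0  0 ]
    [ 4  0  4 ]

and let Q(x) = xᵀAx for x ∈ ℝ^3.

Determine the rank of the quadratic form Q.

1

Symmetric row and column elimination reduces A to a congruent diagonal form with pivots 4, 0, 0.
That gives 1 positive, 2 zero pivots.
The rank is the number of nonzero pivots: 1.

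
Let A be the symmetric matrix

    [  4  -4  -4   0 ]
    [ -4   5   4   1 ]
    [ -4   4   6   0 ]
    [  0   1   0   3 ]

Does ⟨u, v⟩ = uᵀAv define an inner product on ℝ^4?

Leading principal minors: Δ_1 = 4, Δ_2 = 4, Δ_3 = 8, Δ_4 = 16.
All leading principal minors are positive, so by Sylvester's criterion Q is positive definite.
⟨·,·⟩ is an inner product exactly when A is positive definite.

yes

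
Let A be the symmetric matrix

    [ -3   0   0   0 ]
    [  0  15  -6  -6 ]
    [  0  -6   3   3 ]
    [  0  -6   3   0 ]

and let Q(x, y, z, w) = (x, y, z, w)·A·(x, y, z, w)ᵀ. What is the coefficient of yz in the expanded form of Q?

The coefficient of yz is A[2,3] + A[3,2] = 2·(-6) = -12.

-12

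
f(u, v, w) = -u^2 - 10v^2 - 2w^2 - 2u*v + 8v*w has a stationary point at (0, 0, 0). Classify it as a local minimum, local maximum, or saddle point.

The Hessian at the origin is H = [[-2, -2, 0], [-2, -20, 8], [0, 8, -4]].
Applying the same elementary operations to the rows and columns of H produces a congruent diagonal matrix with entries -2, -18, -4/9.
Counting signs: 3 negative.
H is negative definite, so the origin is a strict local maximum.

local maximum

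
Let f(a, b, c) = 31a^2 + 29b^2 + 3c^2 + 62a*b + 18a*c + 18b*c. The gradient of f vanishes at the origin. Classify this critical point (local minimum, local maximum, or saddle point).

The Hessian at the origin is H = [[62, 62, 18], [62, 58, 18], [18, 18, 6]].
Congruent diagonalization of H (simultaneous row and column reduction) yields pivots 62, -4, 24/31.
That gives 2 positive, 1 negative pivots.
H is indefinite, so the origin is a saddle point.

saddle point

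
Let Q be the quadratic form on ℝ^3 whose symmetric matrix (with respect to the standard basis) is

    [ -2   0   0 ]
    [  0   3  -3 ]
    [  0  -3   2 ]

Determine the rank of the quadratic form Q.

An LDLᵀ factorisation of A has diagonal entries -2, 3, -1.
That gives 1 positive, 2 negative pivots.
The rank is the number of nonzero pivots: 3.

3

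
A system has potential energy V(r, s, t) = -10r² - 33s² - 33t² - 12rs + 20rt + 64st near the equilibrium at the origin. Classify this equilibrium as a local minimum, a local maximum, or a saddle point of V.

local maximum

The Hessian at the origin is H = [[-20, -12, 20], [-12, -66, 64], [20, 64, -66]].
Applying the same elementary operations to the rows and columns of H produces a congruent diagonal matrix with entries -20, -294/5, -2/147.
So there are 3 negative pivots.
H is negative definite, so the origin is a strict local maximum.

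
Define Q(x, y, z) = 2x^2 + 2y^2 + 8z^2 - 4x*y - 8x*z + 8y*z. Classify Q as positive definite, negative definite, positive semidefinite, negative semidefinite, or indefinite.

The associated matrix is A = [[2, -2, -4], [-2, 2, 4], [-4, 4, 8]].
Row-reducing A symmetrically gives the diagonal entries 2, 0, 0.
So there are 1 positive, 2 zero pivots.
Hence Q is positive semidefinite.

positive semidefinite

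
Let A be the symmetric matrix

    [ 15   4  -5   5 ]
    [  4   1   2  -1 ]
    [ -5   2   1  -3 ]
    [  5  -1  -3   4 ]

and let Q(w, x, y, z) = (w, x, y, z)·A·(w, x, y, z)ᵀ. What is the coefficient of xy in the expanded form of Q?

4

The coefficient of xy is A[2,3] + A[3,2] = 2·2 = 4.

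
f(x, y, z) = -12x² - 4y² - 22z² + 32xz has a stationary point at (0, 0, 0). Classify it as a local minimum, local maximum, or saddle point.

local maximum

The Hessian at the origin is H = [[-24, 0, 32], [0, -8, 0], [32, 0, -44]].
Symmetric row and column elimination reduces H to a congruent diagonal form with pivots -24, -8, -4/3.
So there are 3 negative pivots.
H is negative definite, so the origin is a strict local maximum.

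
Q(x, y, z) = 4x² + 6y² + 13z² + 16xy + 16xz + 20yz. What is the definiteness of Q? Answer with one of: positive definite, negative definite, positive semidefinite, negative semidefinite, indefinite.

Write A = [[4, 8, 8], [8, 6, 10], [8, 10, 13]].
An LDLᵀ factorisation of A has diagonal entries 4, -10, 3/5.
That gives 2 positive, 1 negative pivots.
Hence Q is indefinite.

indefinite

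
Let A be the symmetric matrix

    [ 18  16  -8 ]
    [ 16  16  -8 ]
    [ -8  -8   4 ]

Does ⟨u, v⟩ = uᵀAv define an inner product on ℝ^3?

Congruent diagonalization of A (simultaneous row and column reduction) yields pivots 18, 16/9, 0.
That gives 2 positive, 1 zero pivots.
Hence Q is positive semidefinite.
⟨·,·⟩ is an inner product exactly when A is positive definite.

no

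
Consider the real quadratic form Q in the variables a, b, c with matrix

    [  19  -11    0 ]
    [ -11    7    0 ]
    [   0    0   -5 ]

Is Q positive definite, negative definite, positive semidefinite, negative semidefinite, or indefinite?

Symmetric row and column elimination reduces A to a congruent diagonal form with pivots 19, 12/19, -5.
So there are 2 positive, 1 negative pivots.
Hence Q is indefinite.

indefinite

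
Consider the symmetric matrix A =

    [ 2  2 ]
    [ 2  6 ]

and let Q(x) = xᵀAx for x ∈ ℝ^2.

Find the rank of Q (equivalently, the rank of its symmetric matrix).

2

An LDLᵀ factorisation of A has diagonal entries 2, 4.
So there are 2 positive pivots.
The rank is the number of nonzero pivots: 2.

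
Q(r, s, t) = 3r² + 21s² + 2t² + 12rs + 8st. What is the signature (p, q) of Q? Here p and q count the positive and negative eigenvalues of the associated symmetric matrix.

(3, 0)

The symmetric matrix is A = [[3, 6, 0], [6, 21, 4], [0, 4, 2]].
Row-reducing A symmetrically gives the diagonal entries 3, 9, 2/9.
Counting signs: 3 positive.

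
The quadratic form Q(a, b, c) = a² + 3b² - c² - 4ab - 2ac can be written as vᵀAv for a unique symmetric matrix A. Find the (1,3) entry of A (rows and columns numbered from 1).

-1

The coefficient of a·c in Q is -2. For a symmetric A this equals A[1,3] + A[3,1] = 2·A[1,3].
So A[1,3] = -2/2 = -1.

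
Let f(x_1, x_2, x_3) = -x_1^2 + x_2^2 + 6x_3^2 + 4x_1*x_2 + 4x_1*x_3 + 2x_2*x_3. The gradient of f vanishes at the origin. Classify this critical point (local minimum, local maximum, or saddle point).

saddle point

The Hessian at the origin is H = [[-2, 4, 4], [4, 2, 2], [4, 2, 12]].
Row-reducing H symmetrically gives the diagonal entries -2, 10, 10.
That gives 2 positive, 1 negative pivots.
H is indefinite, so the origin is a saddle point.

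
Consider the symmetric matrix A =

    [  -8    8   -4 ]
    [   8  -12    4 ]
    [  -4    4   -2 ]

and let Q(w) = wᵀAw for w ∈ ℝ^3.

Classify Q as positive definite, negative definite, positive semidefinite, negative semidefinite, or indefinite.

negative semidefinite

Congruent diagonalization of A (simultaneous row and column reduction) yields pivots -8, -4, 0.
So there are 2 negative, 1 zero pivots.
Hence Q is negative semidefinite.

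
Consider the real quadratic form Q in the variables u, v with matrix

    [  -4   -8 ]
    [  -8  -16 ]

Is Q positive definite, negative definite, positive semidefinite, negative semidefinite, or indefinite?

Symmetric row and column elimination reduces A to a congruent diagonal form with pivots -4, 0.
That gives 1 negative, 1 zero pivots.
Hence Q is negative semidefinite.

negative semidefinite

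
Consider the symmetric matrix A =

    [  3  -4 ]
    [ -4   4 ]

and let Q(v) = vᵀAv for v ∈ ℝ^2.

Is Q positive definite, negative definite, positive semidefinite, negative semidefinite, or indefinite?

indefinite

Symmetric row and column elimination reduces A to a congruent diagonal form with pivots 3, -4/3.
Counting signs: 1 positive, 1 negative.
Hence Q is indefinite.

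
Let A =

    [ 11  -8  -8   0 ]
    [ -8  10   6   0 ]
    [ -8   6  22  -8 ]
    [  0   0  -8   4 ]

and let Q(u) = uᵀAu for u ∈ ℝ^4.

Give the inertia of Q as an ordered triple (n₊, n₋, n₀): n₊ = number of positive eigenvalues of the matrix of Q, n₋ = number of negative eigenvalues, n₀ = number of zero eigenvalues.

(4, 0, 0)

An LDLᵀ factorisation of A has diagonal entries 11, 46/11, 372/23, 4/93.
That gives 4 positive pivots.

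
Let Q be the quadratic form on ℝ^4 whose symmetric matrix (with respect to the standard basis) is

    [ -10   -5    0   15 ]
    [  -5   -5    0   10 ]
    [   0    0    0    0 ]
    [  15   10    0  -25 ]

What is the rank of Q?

Congruent diagonalization of A (simultaneous row and column reduction) yields pivots -10, -5/2, 0, 0.
So there are 2 negative, 2 zero pivots.
The rank is the number of nonzero pivots: 2.

2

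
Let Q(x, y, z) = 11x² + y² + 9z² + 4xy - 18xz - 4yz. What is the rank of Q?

Write A = [[11, 2, -9], [2, 1, -2], [-9, -2, 9]].
An LDLᵀ factorisation of A has diagonal entries 11, 7/11, 10/7.
That gives 3 positive pivots.
The rank is the number of nonzero pivots: 3.

3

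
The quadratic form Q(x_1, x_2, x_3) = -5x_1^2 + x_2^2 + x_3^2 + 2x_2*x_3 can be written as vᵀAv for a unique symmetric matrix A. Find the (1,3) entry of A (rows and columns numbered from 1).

The coefficient of x_1·x_3 in Q is 0. For a symmetric A this equals A[1,3] + A[3,1] = 2·A[1,3].
So A[1,3] = 0/2 = 0.

0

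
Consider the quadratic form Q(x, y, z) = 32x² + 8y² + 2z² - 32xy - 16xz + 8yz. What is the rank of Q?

1

The symmetric matrix is A = [[32, -16, -8], [-16, 8, 4], [-8, 4, 2]].
Applying the same elementary operations to the rows and columns of A produces a congruent diagonal matrix with entries 32, 0, 0.
That gives 1 positive, 2 zero pivots.
The rank is the number of nonzero pivots: 1.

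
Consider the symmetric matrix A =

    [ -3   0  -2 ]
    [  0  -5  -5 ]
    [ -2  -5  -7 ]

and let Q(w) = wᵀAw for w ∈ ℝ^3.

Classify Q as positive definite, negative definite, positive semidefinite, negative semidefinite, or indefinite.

Congruent diagonalization of A (simultaneous row and column reduction) yields pivots -3, -5, -2/3.
So there are 3 negative pivots.
Hence Q is negative definite.

negative definite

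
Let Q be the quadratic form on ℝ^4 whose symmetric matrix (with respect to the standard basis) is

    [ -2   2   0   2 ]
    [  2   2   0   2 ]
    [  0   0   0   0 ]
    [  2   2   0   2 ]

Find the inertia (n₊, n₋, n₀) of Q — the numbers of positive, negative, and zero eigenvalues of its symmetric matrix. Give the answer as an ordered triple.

Applying the same elementary operations to the rows and columns of A produces a congruent diagonal matrix with entries -2, 4, 0, 0.
That gives 1 positive, 1 negative, 2 zero pivots.

(1, 1, 2)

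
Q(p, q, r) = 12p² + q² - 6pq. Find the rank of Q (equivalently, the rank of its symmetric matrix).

2

The symmetric matrix is A = [[12, -3, 0], [-3, 1, 0], [0, 0, 0]].
Applying the same elementary operations to the rows and columns of A produces a congruent diagonal matrix with entries 12, 1/4, 0.
That gives 2 positive, 1 zero pivots.
The rank is the number of nonzero pivots: 2.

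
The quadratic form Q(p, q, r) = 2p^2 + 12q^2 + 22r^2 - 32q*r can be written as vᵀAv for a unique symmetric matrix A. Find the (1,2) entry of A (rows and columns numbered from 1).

0

The coefficient of p·q in Q is 0. For a symmetric A this equals A[1,2] + A[2,1] = 2·A[1,2].
So A[1,2] = 0/2 = 0.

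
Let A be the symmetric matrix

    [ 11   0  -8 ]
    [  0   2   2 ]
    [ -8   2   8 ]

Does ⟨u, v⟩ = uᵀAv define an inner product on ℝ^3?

yes

Leading principal minors: Δ_1 = 11, Δ_2 = 22, Δ_3 = 4.
All leading principal minors are positive, so by Sylvester's criterion Q is positive definite.
⟨·,·⟩ is an inner product exactly when A is positive definite.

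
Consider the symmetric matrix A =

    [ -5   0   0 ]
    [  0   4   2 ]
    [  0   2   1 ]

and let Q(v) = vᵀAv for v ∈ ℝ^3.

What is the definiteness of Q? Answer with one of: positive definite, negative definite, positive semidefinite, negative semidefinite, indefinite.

Symmetric row and column elimination reduces A to a congruent diagonal form with pivots -5, 4, 0.
Counting signs: 1 positive, 1 negative, 1 zero.
Hence Q is indefinite.

indefinite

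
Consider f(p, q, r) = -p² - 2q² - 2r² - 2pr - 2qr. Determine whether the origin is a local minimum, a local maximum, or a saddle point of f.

The Hessian at the origin is H = [[-2, 0, -2], [0, -4, -2], [-2, -2, -4]].
Symmetric row and column elimination reduces H to a congruent diagonal form with pivots -2, -4, -1.
Counting signs: 3 negative.
H is negative definite, so the origin is a strict local maximum.

local maximum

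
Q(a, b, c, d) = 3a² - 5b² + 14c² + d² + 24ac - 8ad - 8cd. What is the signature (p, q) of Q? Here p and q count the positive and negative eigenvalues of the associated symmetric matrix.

Write A = [[3, 0, 12, -4], [0, -5, 0, 0], [12, 0, 14, -4], [-4, 0, -4, 1]].
An LDLᵀ factorisation of A has diagonal entries 3, -5, -34, -5/51.
Counting signs: 1 positive, 3 negative.

(1, 3)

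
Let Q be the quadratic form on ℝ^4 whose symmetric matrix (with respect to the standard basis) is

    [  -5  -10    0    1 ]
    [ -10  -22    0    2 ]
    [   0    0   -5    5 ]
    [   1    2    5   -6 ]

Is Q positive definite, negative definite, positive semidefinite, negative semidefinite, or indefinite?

negative definite

Symmetric row and column elimination reduces A to a congruent diagonal form with pivots -5, -2, -5, -4/5.
Counting signs: 4 negative.
Hence Q is negative definite.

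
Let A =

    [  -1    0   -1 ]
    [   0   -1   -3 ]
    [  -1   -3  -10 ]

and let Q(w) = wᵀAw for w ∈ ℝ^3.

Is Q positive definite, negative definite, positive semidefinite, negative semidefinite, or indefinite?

Congruent diagonalization of A (simultaneous row and column reduction) yields pivots -1, -1, 0.
So there are 2 negative, 1 zero pivots.
Hence Q is negative semidefinite.

negative semidefinite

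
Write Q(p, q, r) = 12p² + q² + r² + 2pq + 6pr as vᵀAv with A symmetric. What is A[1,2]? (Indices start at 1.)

The coefficient of p·q in Q is 2. For a symmetric A this equals A[1,2] + A[2,1] = 2·A[1,2].
So A[1,2] = 2/2 = 1.

1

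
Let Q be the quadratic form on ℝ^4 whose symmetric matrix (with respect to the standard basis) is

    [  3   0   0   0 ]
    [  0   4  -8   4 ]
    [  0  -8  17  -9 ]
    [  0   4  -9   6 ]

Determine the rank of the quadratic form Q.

4

Row-reducing A symmetrically gives the diagonal entries 3, 4, 1, 1.
So there are 4 positive pivots.
The rank is the number of nonzero pivots: 4.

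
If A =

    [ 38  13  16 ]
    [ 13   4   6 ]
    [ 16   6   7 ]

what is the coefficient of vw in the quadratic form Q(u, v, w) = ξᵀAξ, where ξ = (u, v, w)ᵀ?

12

The coefficient of vw is A[2,3] + A[3,2] = 2·6 = 12.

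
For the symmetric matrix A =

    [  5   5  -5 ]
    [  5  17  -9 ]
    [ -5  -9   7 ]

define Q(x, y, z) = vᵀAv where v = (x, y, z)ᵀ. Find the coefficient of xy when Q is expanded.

The coefficient of xy is A[1,2] + A[2,1] = 2·5 = 10.

10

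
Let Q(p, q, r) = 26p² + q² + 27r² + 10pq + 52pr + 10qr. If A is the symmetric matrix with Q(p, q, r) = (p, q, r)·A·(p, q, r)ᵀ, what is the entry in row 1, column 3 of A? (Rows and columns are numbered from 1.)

26

The coefficient of p·r in Q is 52. For a symmetric A this equals A[1,3] + A[3,1] = 2·A[1,3].
So A[1,3] = 52/2 = 26.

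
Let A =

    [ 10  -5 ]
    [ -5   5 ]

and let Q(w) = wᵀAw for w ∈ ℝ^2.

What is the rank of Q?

2

Row-reducing A symmetrically gives the diagonal entries 10, 5/2.
So there are 2 positive pivots.
The rank is the number of nonzero pivots: 2.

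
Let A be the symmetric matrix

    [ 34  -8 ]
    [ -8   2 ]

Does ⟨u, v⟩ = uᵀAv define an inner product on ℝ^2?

yes

Leading principal minors: Δ_1 = 34, Δ_2 = 4.
All leading principal minors are positive, so by Sylvester's criterion Q is positive definite.
⟨·,·⟩ is an inner product exactly when A is positive definite.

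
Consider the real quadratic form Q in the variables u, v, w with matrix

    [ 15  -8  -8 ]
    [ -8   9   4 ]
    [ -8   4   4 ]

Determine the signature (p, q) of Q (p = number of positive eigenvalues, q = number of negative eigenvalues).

Symmetric row and column elimination reduces A to a congruent diagonal form with pivots 15, 71/15, -20/71.
That gives 2 positive, 1 negative pivots.

(2, 1)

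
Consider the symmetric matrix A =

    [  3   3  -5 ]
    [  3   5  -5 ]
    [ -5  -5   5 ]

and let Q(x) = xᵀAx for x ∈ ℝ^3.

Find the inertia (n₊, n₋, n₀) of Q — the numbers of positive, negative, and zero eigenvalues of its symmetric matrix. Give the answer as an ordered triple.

Congruent diagonalization of A (simultaneous row and column reduction) yields pivots 3, 2, -10/3.
Counting signs: 2 positive, 1 negative.

(2, 1, 0)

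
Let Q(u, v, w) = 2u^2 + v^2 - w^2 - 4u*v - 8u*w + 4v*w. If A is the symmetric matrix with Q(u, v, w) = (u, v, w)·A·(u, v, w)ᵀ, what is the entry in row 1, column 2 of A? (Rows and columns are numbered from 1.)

-2

The coefficient of u·v in Q is -4. For a symmetric A this equals A[1,2] + A[2,1] = 2·A[1,2].
So A[1,2] = -4/2 = -2.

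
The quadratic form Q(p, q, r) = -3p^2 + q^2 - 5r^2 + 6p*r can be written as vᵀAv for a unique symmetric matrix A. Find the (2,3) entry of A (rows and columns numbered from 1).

The coefficient of q·r in Q is 0. For a symmetric A this equals A[2,3] + A[3,2] = 2·A[2,3].
So A[2,3] = 0/2 = 0.

0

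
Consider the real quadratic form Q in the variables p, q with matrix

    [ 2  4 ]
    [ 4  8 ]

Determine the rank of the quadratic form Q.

1

Congruent diagonalization of A (simultaneous row and column reduction) yields pivots 2, 0.
Counting signs: 1 positive, 1 zero.
The rank is the number of nonzero pivots: 1.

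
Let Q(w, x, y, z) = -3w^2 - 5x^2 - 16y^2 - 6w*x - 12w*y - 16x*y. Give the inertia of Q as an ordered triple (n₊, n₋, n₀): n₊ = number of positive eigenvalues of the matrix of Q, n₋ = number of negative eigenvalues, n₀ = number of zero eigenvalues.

(0, 3, 1)

The associated matrix is A = [[-3, -3, -6, 0], [-3, -5, -8, 0], [-6, -8, -16, 0], [0, 0, 0, 0]].
Applying the same elementary operations to the rows and columns of A produces a congruent diagonal matrix with entries -3, -2, -2, 0.
Counting signs: 3 negative, 1 zero.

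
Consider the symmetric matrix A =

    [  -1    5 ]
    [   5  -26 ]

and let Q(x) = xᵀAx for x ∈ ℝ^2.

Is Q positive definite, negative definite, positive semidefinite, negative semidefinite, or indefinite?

Congruent diagonalization of A (simultaneous row and column reduction) yields pivots -1, -1.
So there are 2 negative pivots.
Hence Q is negative definite.

negative definite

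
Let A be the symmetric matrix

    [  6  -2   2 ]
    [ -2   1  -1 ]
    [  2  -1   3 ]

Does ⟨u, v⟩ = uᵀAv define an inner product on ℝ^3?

yes

Leading principal minors: Δ_1 = 6, Δ_2 = 2, Δ_3 = 4.
All leading principal minors are positive, so by Sylvester's criterion Q is positive definite.
⟨·,·⟩ is an inner product exactly when A is positive definite.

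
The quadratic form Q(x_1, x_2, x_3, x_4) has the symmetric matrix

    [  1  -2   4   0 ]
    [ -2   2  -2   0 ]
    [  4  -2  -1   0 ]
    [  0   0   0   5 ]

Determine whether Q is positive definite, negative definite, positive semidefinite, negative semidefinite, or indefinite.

indefinite

Row-reducing A symmetrically gives the diagonal entries 1, -2, 1, 5.
That gives 3 positive, 1 negative pivots.
Hence Q is indefinite.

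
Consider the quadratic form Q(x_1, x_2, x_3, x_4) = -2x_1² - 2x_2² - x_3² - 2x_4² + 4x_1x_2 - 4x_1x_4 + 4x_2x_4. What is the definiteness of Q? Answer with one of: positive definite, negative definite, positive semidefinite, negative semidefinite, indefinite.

The associated matrix is A = [[-2, 2, 0, -2], [2, -2, 0, 2], [0, 0, -1, 0], [-2, 2, 0, -2]].
Symmetric row and column elimination reduces A to a congruent diagonal form with pivots -2, 0, -1, 0.
So there are 2 negative, 2 zero pivots.
Hence Q is negative semidefinite.

negative semidefinite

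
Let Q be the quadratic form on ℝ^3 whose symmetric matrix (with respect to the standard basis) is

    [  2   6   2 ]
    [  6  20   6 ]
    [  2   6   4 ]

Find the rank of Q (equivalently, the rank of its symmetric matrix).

An LDLᵀ factorisation of A has diagonal entries 2, 2, 2.
Counting signs: 3 positive.
The rank is the number of nonzero pivots: 3.

3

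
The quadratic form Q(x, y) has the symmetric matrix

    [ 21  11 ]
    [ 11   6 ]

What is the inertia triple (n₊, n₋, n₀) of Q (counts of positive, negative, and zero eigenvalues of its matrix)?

Symmetric row and column elimination reduces A to a congruent diagonal form with pivots 21, 5/21.
Counting signs: 2 positive.

(2, 0, 0)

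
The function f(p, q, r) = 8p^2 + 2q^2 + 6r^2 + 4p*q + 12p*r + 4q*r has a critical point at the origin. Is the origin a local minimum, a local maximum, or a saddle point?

local minimum

The Hessian at the origin is H = [[16, 4, 12], [4, 4, 4], [12, 4, 12]].
Congruent diagonalization of H (simultaneous row and column reduction) yields pivots 16, 3, 8/3.
That gives 3 positive pivots.
H is positive definite, so the origin is a strict local minimum.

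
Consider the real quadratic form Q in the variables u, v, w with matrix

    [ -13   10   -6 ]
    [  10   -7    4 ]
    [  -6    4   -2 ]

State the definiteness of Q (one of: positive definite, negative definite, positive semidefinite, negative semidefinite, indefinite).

indefinite

Symmetric row and column elimination reduces A to a congruent diagonal form with pivots -13, 9/13, 2/9.
That gives 2 positive, 1 negative pivots.
Hence Q is indefinite.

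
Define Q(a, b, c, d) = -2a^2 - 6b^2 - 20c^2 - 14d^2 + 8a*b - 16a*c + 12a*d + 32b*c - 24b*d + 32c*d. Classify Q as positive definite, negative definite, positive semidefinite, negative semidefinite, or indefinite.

The associated matrix is A = [[-2, 4, -8, 6], [4, -6, 16, -12], [-8, 16, -20, 16], [6, -12, 16, -14]].
Symmetric row and column elimination reduces A to a congruent diagonal form with pivots -2, 2, 12, -4/3.
That gives 2 positive, 2 negative pivots.
Hence Q is indefinite.

indefinite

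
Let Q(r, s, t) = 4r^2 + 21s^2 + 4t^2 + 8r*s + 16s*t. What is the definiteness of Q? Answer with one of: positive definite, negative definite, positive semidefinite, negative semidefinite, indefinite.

The associated matrix is A = [[4, 4, 0], [4, 21, 8], [0, 8, 4]].
Applying the same elementary operations to the rows and columns of A produces a congruent diagonal matrix with entries 4, 17, 4/17.
Counting signs: 3 positive.
Hence Q is positive definite.

positive definite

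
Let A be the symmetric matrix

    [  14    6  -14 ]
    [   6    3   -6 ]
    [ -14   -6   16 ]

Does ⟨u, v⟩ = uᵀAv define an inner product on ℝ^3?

yes

Applying the same elementary operations to the rows and columns of A produces a congruent diagonal matrix with entries 14, 3/7, 2.
So there are 3 positive pivots.
Hence Q is positive definite.
⟨·,·⟩ is an inner product exactly when A is positive definite.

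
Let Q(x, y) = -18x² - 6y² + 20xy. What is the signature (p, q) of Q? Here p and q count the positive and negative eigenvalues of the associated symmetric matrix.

Write A = [[-18, 10], [10, -6]].
Applying the same elementary operations to the rows and columns of A produces a congruent diagonal matrix with entries -18, -4/9.
That gives 2 negative pivots.

(0, 2)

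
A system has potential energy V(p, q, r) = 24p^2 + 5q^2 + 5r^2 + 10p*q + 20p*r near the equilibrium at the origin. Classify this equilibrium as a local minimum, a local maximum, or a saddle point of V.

The Hessian at the origin is H = [[48, 10, 20], [10, 10, 0], [20, 0, 10]].
Congruent diagonalization of H (simultaneous row and column reduction) yields pivots 48, 95/12, -10/19.
So there are 2 positive, 1 negative pivots.
H is indefinite, so the origin is a saddle point.

saddle point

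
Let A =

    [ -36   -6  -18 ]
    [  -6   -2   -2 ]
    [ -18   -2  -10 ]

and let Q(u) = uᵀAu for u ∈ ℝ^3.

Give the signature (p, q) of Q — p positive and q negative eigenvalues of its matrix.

(0, 2)

Congruent diagonalization of A (simultaneous row and column reduction) yields pivots -36, -1, 0.
That gives 2 negative, 1 zero pivots.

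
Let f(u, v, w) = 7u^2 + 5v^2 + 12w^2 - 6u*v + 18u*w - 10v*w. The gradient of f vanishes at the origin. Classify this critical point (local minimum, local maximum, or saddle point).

local minimum

The Hessian at the origin is H = [[14, -6, 18], [-6, 10, -10], [18, -10, 24]].
Row-reducing H symmetrically gives the diagonal entries 14, 52/7, 2/13.
So there are 3 positive pivots.
H is positive definite, so the origin is a strict local minimum.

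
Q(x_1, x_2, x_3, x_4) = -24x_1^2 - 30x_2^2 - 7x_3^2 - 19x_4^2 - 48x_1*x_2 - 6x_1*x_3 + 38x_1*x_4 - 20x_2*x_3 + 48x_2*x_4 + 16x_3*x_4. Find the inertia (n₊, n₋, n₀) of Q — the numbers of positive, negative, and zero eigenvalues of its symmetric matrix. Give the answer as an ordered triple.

(2, 2, 0)

Write A = [[-24, -24, -3, 19], [-24, -30, -10, 24], [-3, -10, -7, 8], [19, 24, 8, -19]].
Row-reducing A symmetrically gives the diagonal entries -24, -6, 37/24, 20/111.
That gives 2 positive, 2 negative pivots.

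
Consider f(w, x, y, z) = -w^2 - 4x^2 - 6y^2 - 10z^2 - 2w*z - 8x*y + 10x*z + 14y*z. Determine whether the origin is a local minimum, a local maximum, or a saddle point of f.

The Hessian at the origin is H = [[-2, 0, 0, -2], [0, -8, -8, 10], [0, -8, -12, 14], [-2, 10, 14, -20]].
Applying the same elementary operations to the rows and columns of H produces a congruent diagonal matrix with entries -2, -8, -4, -3/2.
That gives 4 negative pivots.
H is negative definite, so the origin is a strict local maximum.

local maximum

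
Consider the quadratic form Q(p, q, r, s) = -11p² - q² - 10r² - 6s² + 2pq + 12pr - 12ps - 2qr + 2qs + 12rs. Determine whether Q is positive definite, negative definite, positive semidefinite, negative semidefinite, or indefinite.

negative definite

The symmetric matrix of Q is A = [[-11, 1, 6, -6], [1, -1, -1, 1], [6, -1, -10, 6], [-6, 1, 6, -6]].
Leading principal minors: Δ_1 = -11, Δ_2 = 10, Δ_3 = -65, Δ_4 = 100.
The signs alternate starting with Δ_1 < 0, so by Sylvester's criterion Q is negative definite.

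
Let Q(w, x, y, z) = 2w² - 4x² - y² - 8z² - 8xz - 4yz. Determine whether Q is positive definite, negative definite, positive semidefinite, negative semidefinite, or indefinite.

Write A = [[2, 0, 0, 0], [0, -4, 0, -4], [0, 0, -1, -2], [0, -4, -2, -8]].
Congruent diagonalization of A (simultaneous row and column reduction) yields pivots 2, -4, -1, 0.
So there are 1 positive, 2 negative, 1 zero pivots.
Hence Q is indefinite.

indefinite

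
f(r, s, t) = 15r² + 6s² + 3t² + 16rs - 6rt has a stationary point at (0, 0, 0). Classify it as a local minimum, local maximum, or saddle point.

The Hessian at the origin is H = [[30, 16, -6], [16, 12, 0], [-6, 0, 6]].
Applying the same elementary operations to the rows and columns of H produces a congruent diagonal matrix with entries 30, 52/15, 24/13.
Counting signs: 3 positive.
H is positive definite, so the origin is a strict local minimum.

local minimum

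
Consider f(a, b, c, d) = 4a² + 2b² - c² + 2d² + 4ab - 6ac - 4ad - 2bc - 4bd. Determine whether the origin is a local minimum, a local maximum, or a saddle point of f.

saddle point

The Hessian at the origin is H = [[8, 4, -6, -4], [4, 4, -2, -4], [-6, -2, -2, 0], [-4, -4, 0, 4]].
An LDLᵀ factorisation of H has diagonal entries 8, 2, -7, 4/7.
That gives 3 positive, 1 negative pivots.
H is indefinite, so the origin is a saddle point.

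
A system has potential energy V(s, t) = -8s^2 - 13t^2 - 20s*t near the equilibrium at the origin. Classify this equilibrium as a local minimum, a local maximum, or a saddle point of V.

local maximum

The Hessian at the origin is H = [[-16, -20], [-20, -26]].
det H = -16·-26 − (-20)² = 16 > 0 and H[1,1] = -16 < 0, so H is negative definite.
Therefore the origin is a local maximum.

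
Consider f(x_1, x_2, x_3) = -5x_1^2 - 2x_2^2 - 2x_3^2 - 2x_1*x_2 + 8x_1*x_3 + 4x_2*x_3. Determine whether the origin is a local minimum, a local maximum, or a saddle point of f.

The Hessian at the origin is H = [[-10, -2, 8], [-2, -4, 4], [8, 4, -4]].
An LDLᵀ factorisation of H has diagonal entries -10, -18/5, 4.
Counting signs: 1 positive, 2 negative.
H is indefinite, so the origin is a saddle point.

saddle point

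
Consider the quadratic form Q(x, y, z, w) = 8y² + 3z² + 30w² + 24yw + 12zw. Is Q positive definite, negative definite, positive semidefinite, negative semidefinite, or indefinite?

positive semidefinite

The associated matrix is A = [[0, 0, 0, 0], [0, 8, 0, 12], [0, 0, 3, 6], [0, 12, 6, 30]].
Applying the same elementary operations to the rows and columns of A produces a congruent diagonal matrix with entries 0, 8, 3, 0.
Counting signs: 2 positive, 2 zero.
Hence Q is positive semidefinite.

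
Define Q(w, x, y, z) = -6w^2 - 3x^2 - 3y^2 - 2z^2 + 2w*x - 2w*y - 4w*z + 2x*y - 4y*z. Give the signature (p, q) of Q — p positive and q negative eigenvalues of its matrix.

(0, 4)

The symmetric matrix is A = [[-6, 1, -1, -2], [1, -3, 1, 0], [-1, 1, -3, -2], [-2, 0, -2, -2]].
Symmetric row and column elimination reduces A to a congruent diagonal form with pivots -6, -17/6, -44/17, -1/11.
Counting signs: 4 negative.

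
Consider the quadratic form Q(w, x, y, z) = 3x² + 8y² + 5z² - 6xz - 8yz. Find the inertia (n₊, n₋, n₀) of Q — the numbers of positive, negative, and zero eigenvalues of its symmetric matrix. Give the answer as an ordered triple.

(2, 0, 2)

The associated matrix is A = [[0, 0, 0, 0], [0, 3, 0, -3], [0, 0, 8, -4], [0, -3, -4, 5]].
Congruent diagonalization of A (simultaneous row and column reduction) yields pivots 0, 3, 8, 0.
So there are 2 positive, 2 zero pivots.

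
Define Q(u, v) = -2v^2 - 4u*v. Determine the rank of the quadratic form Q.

The symmetric matrix is A = [[0, -2], [-2, -2]].
Row reduction of A gives 2 nonzero rows, so rank A = 2.

2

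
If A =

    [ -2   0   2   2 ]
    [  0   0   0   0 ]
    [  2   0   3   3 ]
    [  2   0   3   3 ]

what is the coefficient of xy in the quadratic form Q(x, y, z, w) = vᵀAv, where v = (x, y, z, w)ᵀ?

The coefficient of xy is A[1,2] + A[2,1] = 2·0 = 0.

0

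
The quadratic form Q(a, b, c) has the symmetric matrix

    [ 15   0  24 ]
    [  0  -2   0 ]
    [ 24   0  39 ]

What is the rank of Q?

Congruent diagonalization of A (simultaneous row and column reduction) yields pivots 15, -2, 3/5.
So there are 2 positive, 1 negative pivots.
The rank is the number of nonzero pivots: 3.

3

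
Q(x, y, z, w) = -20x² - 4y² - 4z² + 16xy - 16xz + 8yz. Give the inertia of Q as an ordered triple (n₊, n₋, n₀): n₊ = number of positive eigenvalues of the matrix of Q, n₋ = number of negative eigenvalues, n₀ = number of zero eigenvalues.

(0, 2, 2)

Write A = [[-20, 8, -8, 0], [8, -4, 4, 0], [-8, 4, -4, 0], [0, 0, 0, 0]].
Symmetric row and column elimination reduces A to a congruent diagonal form with pivots -20, -4/5, 0, 0.
Counting signs: 2 negative, 2 zero.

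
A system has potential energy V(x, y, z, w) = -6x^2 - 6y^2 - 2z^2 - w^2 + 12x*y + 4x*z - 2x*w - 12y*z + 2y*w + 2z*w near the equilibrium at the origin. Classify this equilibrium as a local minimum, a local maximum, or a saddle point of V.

The Hessian at the origin is H = [[-12, 12, 4, -2], [12, -12, -12, 2], [4, -12, -4, 2], [-2, 2, 2, -2]].
H is indefinite, so the origin is a saddle point.

saddle point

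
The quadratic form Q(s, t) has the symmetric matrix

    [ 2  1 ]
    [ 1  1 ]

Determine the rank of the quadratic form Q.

2

Applying the same elementary operations to the rows and columns of A produces a congruent diagonal matrix with entries 2, 1/2.
That gives 2 positive pivots.
The rank is the number of nonzero pivots: 2.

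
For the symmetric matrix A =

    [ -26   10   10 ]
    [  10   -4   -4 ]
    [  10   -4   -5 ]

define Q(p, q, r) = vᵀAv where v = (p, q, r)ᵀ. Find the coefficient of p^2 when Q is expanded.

-26

The coefficient of p^2 is the diagonal entry A[1,1] = -26.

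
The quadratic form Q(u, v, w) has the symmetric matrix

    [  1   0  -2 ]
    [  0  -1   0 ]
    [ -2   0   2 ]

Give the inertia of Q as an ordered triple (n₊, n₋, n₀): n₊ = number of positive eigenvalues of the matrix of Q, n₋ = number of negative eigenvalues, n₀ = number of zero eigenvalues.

(1, 2, 0)

An LDLᵀ factorisation of A has diagonal entries 1, -1, -2.
Counting signs: 1 positive, 2 negative.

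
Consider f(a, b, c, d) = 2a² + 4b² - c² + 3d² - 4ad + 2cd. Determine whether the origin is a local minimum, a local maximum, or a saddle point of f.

saddle point

The Hessian at the origin is H = [[4, 0, 0, -4], [0, 8, 0, 0], [0, 0, -2, 2], [-4, 0, 2, 6]].
Congruent diagonalization of H (simultaneous row and column reduction) yields pivots 4, 8, -2, 4.
Counting signs: 3 positive, 1 negative.
H is indefinite, so the origin is a saddle point.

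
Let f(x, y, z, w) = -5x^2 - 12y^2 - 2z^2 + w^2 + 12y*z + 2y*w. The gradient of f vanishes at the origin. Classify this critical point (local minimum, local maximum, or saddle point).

The Hessian at the origin is H = [[-10, 0, 0, 0], [0, -24, 12, 2], [0, 12, -4, 0], [0, 2, 0, 2]].
Applying the same elementary operations to the rows and columns of H produces a congruent diagonal matrix with entries -10, -24, 2, 5/3.
Counting signs: 2 positive, 2 negative.
H is indefinite, so the origin is a saddle point.

saddle point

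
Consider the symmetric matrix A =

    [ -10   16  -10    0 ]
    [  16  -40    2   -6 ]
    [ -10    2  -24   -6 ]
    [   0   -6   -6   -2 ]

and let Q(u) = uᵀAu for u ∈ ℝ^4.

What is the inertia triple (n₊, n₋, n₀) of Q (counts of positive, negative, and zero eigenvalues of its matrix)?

Symmetric row and column elimination reduces A to a congruent diagonal form with pivots -10, -72/5, -7/18, 4/7.
That gives 1 positive, 3 negative pivots.

(1, 3, 0)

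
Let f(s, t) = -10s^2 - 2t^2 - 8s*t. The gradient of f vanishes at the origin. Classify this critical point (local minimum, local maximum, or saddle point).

The Hessian at the origin is H = [[-20, -8], [-8, -4]].
det H = -20·-4 − (-8)² = 16 > 0 and H[1,1] = -20 < 0, so H is negative definite.
Therefore the origin is a local maximum.

local maximum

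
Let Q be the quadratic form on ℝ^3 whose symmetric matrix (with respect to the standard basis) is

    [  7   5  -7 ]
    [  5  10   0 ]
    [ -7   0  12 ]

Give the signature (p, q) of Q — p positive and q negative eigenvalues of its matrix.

(3, 0)

Applying the same elementary operations to the rows and columns of A produces a congruent diagonal matrix with entries 7, 45/7, 10/9.
Counting signs: 3 positive.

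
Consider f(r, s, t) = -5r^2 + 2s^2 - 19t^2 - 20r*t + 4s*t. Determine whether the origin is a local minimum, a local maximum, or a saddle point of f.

saddle point

The Hessian at the origin is H = [[-10, 0, -20], [0, 4, 4], [-20, 4, -38]].
An LDLᵀ factorisation of H has diagonal entries -10, 4, -2.
So there are 1 positive, 2 negative pivots.
H is indefinite, so the origin is a saddle point.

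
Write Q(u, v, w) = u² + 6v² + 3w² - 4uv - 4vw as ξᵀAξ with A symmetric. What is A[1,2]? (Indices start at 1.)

The coefficient of u·v in Q is -4. For a symmetric A this equals A[1,2] + A[2,1] = 2·A[1,2].
So A[1,2] = -4/2 = -2.

-2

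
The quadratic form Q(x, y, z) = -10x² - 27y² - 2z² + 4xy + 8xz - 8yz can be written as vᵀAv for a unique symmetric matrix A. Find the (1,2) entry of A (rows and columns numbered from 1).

The coefficient of x·y in Q is 4. For a symmetric A this equals A[1,2] + A[2,1] = 2·A[1,2].
So A[1,2] = 4/2 = 2.

2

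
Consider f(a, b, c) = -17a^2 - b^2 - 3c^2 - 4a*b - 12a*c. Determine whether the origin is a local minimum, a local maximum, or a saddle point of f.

local maximum

The Hessian at the origin is H = [[-34, -4, -12], [-4, -2, 0], [-12, 0, -6]].
Row-reducing H symmetrically gives the diagonal entries -34, -26/17, -6/13.
That gives 3 negative pivots.
H is negative definite, so the origin is a strict local maximum.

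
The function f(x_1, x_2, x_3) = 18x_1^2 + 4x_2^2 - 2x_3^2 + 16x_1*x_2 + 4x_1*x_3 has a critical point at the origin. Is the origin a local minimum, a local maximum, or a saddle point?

saddle point

The Hessian at the origin is H = [[36, 16, 4], [16, 8, 0], [4, 0, -4]].
Congruent diagonalization of H (simultaneous row and column reduction) yields pivots 36, 8/9, -8.
That gives 2 positive, 1 negative pivots.
H is indefinite, so the origin is a saddle point.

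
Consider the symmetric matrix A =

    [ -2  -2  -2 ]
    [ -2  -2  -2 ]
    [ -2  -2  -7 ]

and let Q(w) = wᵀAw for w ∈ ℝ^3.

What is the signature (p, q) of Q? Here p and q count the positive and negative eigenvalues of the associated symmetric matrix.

(0, 2)

Symmetric row and column elimination reduces A to a congruent diagonal form with pivots -2, 0, -5.
Counting signs: 2 negative, 1 zero.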